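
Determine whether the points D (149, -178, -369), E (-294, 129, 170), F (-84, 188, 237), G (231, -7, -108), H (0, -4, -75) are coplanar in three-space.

No

The plane through D, E, F has normal n = DE × DF = (-11232, 142871, -90607) and equation n·P = 6329377.
Checking the remaining points: n·G = 6190867, n·H = 6224041.
Since n·G = 6190867 ≠ 6329377, G is off the plane and the points are not all coplanar.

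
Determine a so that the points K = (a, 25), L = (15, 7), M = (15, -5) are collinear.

15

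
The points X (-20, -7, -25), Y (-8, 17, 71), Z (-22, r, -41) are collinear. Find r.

-11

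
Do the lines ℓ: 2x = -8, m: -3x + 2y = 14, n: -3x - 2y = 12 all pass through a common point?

No

Intersecting ℓ and m: solving the 2×2 system gives (x, y) = (-4, 1).
Substitute into n: (-3)(-4) + (-2)(1) = 10.
But n requires 12 ≠ 10, so the three lines have no common point.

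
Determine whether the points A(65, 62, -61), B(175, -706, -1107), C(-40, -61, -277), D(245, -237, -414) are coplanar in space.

Yes

The four points are coplanar iff the 3×3 determinant with rows AB, AC, AD is zero.
Rows: (110, -768, -1046), (-105, -123, -216), (180, -299, -353).
Expanding along the first row: (110)(-21165) − (-768)(75945) + (-1046)(53535) = 0.
Zero determinant ⇒ coplanar.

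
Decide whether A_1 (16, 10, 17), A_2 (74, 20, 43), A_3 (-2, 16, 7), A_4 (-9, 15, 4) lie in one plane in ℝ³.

A normal to the plane through A_1, A_2, A_3 is n = A_1A_2 × A_1A_3 = (-256, 112, 528).
The plane has equation n·P = 6000. For A_4: n·A_4 = 6096.
6096 ≠ 6000, so A_4 is off the plane.

No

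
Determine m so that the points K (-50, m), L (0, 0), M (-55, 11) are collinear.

Collinearity: (K − L) must be parallel to (M − L) = (-55, 11).
Cross-multiplying the components: (m − 0)·(-55) = (-50)·(11).
Solving gives m = 10.

10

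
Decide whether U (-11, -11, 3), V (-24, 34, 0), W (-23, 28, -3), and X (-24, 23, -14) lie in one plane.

Yes

With U as base: UV = (-13, 45, -3), UW = (-12, 39, -6), UX = (-13, 34, -17).
UW × UX = (-459, -126, 99).
UV · (UW × UX) = 0.
The scalar triple product vanishes, so the four points are coplanar.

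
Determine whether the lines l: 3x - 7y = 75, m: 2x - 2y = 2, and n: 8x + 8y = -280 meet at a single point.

Yes

Lines aᵢx + bᵢy = cᵢ with pairwise distinct directions are concurrent exactly when det[aᵢ bᵢ cᵢ] = 0.
Here the determinant is 0.
It vanishes, so the lines are concurrent at (-17, -18).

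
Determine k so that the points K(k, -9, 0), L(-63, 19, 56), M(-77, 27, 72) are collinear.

-14

Direction LM = (-14, 8, 16). From the y-coordinate of K, the parameter along the line is τ = (-9 − 19)/8 = -7/2.
Then k = (-63) + (-7/2)·(-14) = -14.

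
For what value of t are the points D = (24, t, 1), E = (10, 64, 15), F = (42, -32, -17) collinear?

22

Direction EF = (32, -96, -32). From the x-coordinate of D, the parameter along the line is τ = (24 − 10)/32 = 7/16.
Then t = 64 + 7/16·(-96) = 22.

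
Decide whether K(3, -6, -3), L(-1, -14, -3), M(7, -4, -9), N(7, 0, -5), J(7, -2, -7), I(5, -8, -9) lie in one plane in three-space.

The plane through K, L, M has normal n = KL × KM = (48, -24, 24) and equation n·P = 216.
Checking the remaining points: n·N = 216, n·J = 216, n·I = 216.
All equal 216, so all 6 points lie in one plane.

Yes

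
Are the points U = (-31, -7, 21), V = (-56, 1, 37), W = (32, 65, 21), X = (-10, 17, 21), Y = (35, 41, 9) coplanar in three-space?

Yes

The plane through U, V, W has normal n = UV × UW = (-1152, 1008, -2304) and equation n·P = -19728.
Checking the remaining points: n·X = -19728, n·Y = -19728.
All equal -19728, so all 5 points lie in one plane.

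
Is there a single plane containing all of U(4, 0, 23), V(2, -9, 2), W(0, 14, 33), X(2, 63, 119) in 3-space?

A normal to the plane through U, V, W is n = UV × UW = (204, 104, -64).
The plane has equation n·P = -656. For X: n·X = -656.
Equal, so X lies in the plane and all four are coplanar.

Yes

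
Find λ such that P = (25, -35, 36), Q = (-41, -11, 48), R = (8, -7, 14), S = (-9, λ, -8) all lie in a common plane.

Coplanarity ⇔ det[PQ; PR; PS] = 0.
Expanding, this is linear in λ: (-1656)λ + (34776) = 0.
So λ = 21.

21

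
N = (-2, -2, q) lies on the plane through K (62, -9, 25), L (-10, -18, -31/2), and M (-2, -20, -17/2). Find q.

The plane through K, L, M has equation −144x + 180y + 216z = -5148.
Substituting N: (216)q + (-72) = -5148, so q = -47/2.

-47/2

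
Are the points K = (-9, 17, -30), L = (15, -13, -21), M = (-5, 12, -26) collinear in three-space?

No

KL = (24, -30, 9), KM = (4, -5, 4).
KL × KM = (-75, -60, 0).
The cross product is nonzero, so the points do not lie on one line.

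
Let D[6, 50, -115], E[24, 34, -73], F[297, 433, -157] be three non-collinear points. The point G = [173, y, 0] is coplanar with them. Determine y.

146

The plane through D, E, F has equation −15414x + 12978y + 11550z = -771834.
Substituting G: (12978)y + (-2666622) = -771834, so y = 146.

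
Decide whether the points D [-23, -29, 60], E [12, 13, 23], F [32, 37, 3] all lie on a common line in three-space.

No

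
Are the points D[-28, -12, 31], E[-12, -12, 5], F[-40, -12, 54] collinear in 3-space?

No

DE = (16, 0, -26), DF = (-12, 0, 23).
Comparing components 3 and 1: (-26)(-12) − (16)(23) = -56 ≠ 0, so DE and DF are not parallel and the points are not collinear.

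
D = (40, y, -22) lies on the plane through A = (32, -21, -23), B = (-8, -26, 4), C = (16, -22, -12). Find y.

12

Coplanarity requires AB · (AC × AD) = 0.
AB = (-40, -5, 27), AC = (-16, -1, 11); the triple product is linear in y with coefficient 8 and constant term -96.
Setting it to zero: y = 12.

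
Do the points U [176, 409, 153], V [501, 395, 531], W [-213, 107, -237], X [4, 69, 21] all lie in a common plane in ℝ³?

A normal to the plane through U, V, W is n = UV × UW = (119616, -20292, -103596).
The plane has equation n·P = -3097200. For X: n·X = -3097200.
Equal, so X lies in the plane and all four are coplanar.

Yes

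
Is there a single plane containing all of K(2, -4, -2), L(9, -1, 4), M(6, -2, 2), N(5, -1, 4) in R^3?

Yes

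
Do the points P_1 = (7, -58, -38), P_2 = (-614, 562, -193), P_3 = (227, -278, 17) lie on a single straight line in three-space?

No

P_1P_2 = (-621, 620, -155), P_1P_3 = (220, -220, 55).
P_1P_2 × P_1P_3 = (0, 55, 220).
The cross product is nonzero, so the points do not lie on one line.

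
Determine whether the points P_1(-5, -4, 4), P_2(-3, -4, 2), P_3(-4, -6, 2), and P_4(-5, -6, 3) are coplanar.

The four points are coplanar iff the 3×3 determinant with rows P_1P_2, P_1P_3, P_1P_4 is zero.
Rows: (2, 0, -2), (1, -2, -2), (0, -2, -1).
Expanding along the first row: (2)(-2) − (0)(-1) + (-2)(-2) = 0.
Zero determinant ⇒ coplanar.

Yes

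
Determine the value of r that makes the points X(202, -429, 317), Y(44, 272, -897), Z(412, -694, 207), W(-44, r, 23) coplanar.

45

Coplanarity ⇔ det[XY; XZ; XW] = 0.
Expanding, this is linear in r: (-272320)r + (12254400) = 0.
So r = 45.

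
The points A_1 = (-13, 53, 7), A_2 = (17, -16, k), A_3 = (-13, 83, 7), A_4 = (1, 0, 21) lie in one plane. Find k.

37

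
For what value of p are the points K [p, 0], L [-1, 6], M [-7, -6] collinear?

-4

Collinearity: (K − L) must be parallel to (M − L) = (-6, -12).
Cross-multiplying the components: (p − (-1))·(-12) = (-6)·(-6).
Solving gives p = -4.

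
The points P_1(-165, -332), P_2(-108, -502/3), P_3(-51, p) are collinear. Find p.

Collinearity: (P_3 − P_1) must be parallel to (P_2 − P_1) = (57, 494/3).
Cross-multiplying the components: (p − (-332))·(57) = (114)·(494/3).
Solving gives p = -8/3.

-8/3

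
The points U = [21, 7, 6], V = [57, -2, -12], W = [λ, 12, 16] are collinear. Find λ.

Direction UV = (36, -9, -18). From the y-coordinate of W, the parameter along the line is τ = (12 − 7)/(-9) = -5/9.
Then λ = 21 + (-5/9)·(36) = 1.

1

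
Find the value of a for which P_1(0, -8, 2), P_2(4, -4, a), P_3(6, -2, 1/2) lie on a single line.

Direction P_1P_3 = (6, 6, -3/2). From the x-coordinate of P_2, the parameter along the line is τ = (4 − 0)/6 = 2/3.
Then a = 2 + 2/3·(-3/2) = 1.

1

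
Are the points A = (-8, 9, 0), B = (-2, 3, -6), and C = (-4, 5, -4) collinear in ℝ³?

AB = (6, -6, -6), AC = (4, -4, -4).
Each component of AC is 2/3 times the corresponding component of AB, so AC = 2/3·AB and the points are collinear.

Yes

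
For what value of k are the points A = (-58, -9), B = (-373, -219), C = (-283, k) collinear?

Collinearity: (C − A) must be parallel to (B − A) = (-315, -210).
Cross-multiplying the components: (k − (-9))·(-315) = (-225)·(-210).
Solving gives k = -159.

-159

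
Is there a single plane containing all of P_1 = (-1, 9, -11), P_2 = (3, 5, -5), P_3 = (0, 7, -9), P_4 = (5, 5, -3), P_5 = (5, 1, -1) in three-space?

The plane through P_1, P_2, P_3 has normal n = P_1P_2 × P_1P_3 = (4, -2, -4) and equation n·P = 22.
Checking the remaining points: n·P_4 = 22, n·P_5 = 22.
All equal 22, so all 5 points lie in one plane.

Yes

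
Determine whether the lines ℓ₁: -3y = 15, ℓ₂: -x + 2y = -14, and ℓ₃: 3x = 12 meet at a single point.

Yes

Intersecting ℓ₁ and ℓ₂: solving the 2×2 system gives (x, y) = (4, -5).
Substitute into ℓ₃: (3)(4) + (0)(-5) = 12.
This equals 12, so (4, -5) lies on all three lines and they are concurrent.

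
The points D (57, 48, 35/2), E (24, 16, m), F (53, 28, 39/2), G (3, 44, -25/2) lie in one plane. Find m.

Normal to plane DFG: n = (608, -228, -1064); plane equation n·P = 5092.
Requiring n·E = 5092: (-1064)m + (10944) = 5092.
So m = 11/2.

11/2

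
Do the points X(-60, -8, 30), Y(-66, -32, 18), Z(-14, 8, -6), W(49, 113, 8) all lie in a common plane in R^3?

Yes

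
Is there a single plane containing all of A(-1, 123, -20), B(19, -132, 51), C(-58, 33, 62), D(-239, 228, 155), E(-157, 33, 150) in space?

Yes

The plane through A, B, C has normal n = AB × AC = (-14520, -5687, -16335) and equation n·P = -358281.
Checking the remaining points: n·D = -358281, n·E = -358281.
All equal -358281, so all 5 points lie in one plane.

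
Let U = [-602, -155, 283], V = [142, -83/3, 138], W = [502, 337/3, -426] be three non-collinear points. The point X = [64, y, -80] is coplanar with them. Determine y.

A normal to the plane is n = UV × UW = (-51516, 367416, 58320).
X lies in the plane iff n · UX = 0.
This gives (367416)y + (1469664) = 0, so y = -4.

-4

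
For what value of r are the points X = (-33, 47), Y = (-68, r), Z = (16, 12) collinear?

72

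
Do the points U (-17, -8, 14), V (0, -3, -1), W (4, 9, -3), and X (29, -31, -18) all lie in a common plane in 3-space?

With U as base: UV = (17, 5, -15), UW = (21, 17, -17), UX = (46, -23, -32).
UW × UX = (-935, -110, -1265).
UV · (UW × UX) = 2530.
Since 2530 ≠ 0, the four points are not coplanar.

No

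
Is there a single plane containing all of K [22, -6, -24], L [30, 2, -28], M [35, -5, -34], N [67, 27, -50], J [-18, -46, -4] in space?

Yes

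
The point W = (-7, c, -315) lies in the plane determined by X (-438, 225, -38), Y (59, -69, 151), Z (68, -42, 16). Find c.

73

The plane through X, Y, Z has equation 34587x + 68796y + 16065z = -280476.
Substituting W: (68796)c + (-5302584) = -280476, so c = 73.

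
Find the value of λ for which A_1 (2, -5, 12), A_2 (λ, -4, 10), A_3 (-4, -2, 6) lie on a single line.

0

Direction A_1A_3 = (-6, 3, -6). From the y-coordinate of A_2, the parameter along the line is τ = (-4 − (-5))/3 = 1/3.
Then λ = 2 + 1/3·(-6) = 0.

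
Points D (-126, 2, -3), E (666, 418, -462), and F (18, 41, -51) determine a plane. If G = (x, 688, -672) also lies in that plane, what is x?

Coplanarity requires DE · (DF × DG) = 0.
DE = (792, 416, -459), DF = (144, 39, -48); the triple product is linear in x with coefficient -2067 and constant term -111618.
Setting it to zero: x = -54.

-54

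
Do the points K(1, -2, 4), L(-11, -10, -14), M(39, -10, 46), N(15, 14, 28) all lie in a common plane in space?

Yes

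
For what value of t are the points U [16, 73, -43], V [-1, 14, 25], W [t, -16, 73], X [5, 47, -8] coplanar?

Normal to plane UVX: n = (-297, -153, -207); plane equation n·P = -7020.
Requiring n·W = -7020: (-297)t + (-12663) = -7020.
So t = -19.

-19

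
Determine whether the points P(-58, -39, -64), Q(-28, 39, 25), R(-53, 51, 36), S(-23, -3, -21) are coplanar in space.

A normal to the plane through P, Q, R is n = PQ × PR = (-210, -2555, 2310).
The plane has equation n·X = -36015. For S: n·S = -36015.
Equal, so S lies in the plane and all four are coplanar.

Yes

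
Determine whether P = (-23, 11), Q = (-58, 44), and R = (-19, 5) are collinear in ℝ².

No

PQ = (-35, 33), PR = (4, -6).
If collinear, PR would be a scalar multiple of PQ. But (-35)·(-6) ≠ (33)·(4) (difference 78), so they are not parallel; the points are not collinear.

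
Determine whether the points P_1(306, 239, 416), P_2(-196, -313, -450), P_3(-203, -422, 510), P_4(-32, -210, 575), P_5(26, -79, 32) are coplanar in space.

The plane through P_1, P_2, P_3 has normal n = P_1P_2 × P_1P_3 = (-624314, 487982, 50854) and equation n·P = -53257122.
Checking the remaining points: n·P_4 = -53257122, n·P_5 = -53155414.
Since n·P_5 = -53155414 ≠ -53257122, P_5 is off the plane and the points are not all coplanar.

No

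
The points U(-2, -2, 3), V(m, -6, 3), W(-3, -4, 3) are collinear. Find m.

Collinearity requires UV × UW = 0; each component is linear in m.
The z-component gives (-2)m + (-8) = 0, so m = -4.
The remaining components then also vanish.

-4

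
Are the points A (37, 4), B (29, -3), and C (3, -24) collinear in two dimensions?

AB = (-8, -7), AC = (-34, -28).
Twice the signed area of △ABC is (-8)(-28) − (-7)(-34) = -14.
The area is nonzero, so the three points are not collinear.

No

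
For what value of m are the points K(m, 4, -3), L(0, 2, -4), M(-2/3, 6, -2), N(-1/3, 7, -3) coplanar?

-1/3

The points are coplanar iff KL · (KM × KN) = 0.
Expanding, this is linear in m: (6)m + (2) = 0.
So m = -1/3.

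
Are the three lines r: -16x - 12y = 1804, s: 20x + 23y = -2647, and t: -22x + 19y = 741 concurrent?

Intersecting r and s: solving the 2×2 system gives (x, y) = (-76, -49).
Substitute into t: (-22)(-76) + (19)(-49) = 741.
This equals 741, so (-76, -49) lies on all three lines and they are concurrent.

Yes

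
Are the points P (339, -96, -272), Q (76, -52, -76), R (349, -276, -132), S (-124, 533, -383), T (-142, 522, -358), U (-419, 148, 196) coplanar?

Yes

The plane through P, Q, R has normal n = PQ × PR = (41440, 38780, 46900) and equation n·X = -2431520.
Checking the remaining points: n·S = -2431520, n·T = -2431520, n·U = -2431520.
All equal -2431520, so all 6 points lie in one plane.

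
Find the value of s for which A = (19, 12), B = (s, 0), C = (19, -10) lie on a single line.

19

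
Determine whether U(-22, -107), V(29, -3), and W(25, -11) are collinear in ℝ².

No

UV = (51, 104), UW = (47, 96).
If collinear, UW would be a scalar multiple of UV. But (51)·(96) ≠ (104)·(47) (difference 8), so they are not parallel; the points are not collinear.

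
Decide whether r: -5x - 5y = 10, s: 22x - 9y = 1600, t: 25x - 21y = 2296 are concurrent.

No

The three lines meet at one point iff the augmented coefficient matrix [aᵢ bᵢ cᵢ] has rank < 3, i.e. its determinant vanishes.
Here the determinant is -14490.
Nonzero, so no common point exists.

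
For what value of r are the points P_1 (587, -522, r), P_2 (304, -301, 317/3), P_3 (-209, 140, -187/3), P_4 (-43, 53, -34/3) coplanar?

197

The points are coplanar iff P_1P_2 · (P_1P_3 × P_1P_4) = 0.
Expanding, this is linear in r: (28575)r + (-5629275) = 0.
So r = 197.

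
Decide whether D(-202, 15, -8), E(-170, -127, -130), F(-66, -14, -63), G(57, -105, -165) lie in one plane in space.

With D as base: DE = (32, -142, -122), DF = (136, -29, -55), DG = (259, -120, -157).
DF × DG = (-2047, 7107, -8809).
DE · (DF × DG) = 0.
The scalar triple product vanishes, so the four points are coplanar.

Yes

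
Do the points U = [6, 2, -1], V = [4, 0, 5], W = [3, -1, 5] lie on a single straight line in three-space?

UV = (-2, -2, 6), UW = (-3, -3, 6).
Comparing components 2 and 3: (-2)(6) − (6)(-3) = 6 ≠ 0, so UV and UW are not parallel and the points are not collinear.

No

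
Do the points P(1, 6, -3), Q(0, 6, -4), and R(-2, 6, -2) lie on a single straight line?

PQ = (-1, 0, -1), PR = (-3, 0, 1).
PQ × PR = (0, 4, 0).
The cross product is nonzero, so the points do not lie on one line.

No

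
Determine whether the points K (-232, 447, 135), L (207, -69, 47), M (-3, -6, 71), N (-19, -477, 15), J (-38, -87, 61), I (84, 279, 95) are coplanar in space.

No

The plane through K, L, M has normal n = KL × KM = (-6840, 7944, -80703) and equation n·P = -5757057.
Checking the remaining points: n·N = -4869873, n·J = -5354091, n·I = -6024969.
Since n·N = -4869873 ≠ -5757057, N is off the plane and the points are not all coplanar.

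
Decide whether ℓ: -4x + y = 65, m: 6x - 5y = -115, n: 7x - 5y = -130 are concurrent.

Intersecting ℓ and m: solving the 2×2 system gives (x, y) = (-15, 5).
Substitute into n: (7)(-15) + (-5)(5) = -130.
This equals -130, so (-15, 5) lies on all three lines and they are concurrent.

Yes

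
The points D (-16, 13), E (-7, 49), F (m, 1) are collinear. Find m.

Collinearity: (F − D) must be parallel to (E − D) = (9, 36).
Cross-multiplying the components: (m − (-16))·(36) = (-12)·(9).
Solving gives m = -19.

-19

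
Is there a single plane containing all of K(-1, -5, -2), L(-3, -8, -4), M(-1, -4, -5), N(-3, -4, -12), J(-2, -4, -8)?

No

The plane through K, L, M has normal n = KL × KM = (11, -6, -2) and equation n·P = 23.
Checking the remaining points: n·N = 15, n·J = 18.
Since n·N = 15 ≠ 23, N is off the plane and the points are not all coplanar.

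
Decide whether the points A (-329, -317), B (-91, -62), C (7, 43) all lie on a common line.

Yes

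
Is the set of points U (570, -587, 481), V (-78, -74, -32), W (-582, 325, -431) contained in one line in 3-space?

UV = (-648, 513, -513), UW = (-1152, 912, -912).
UV × UW = (0, 0, 0).
The cross product vanishes, so the three points are collinear.

Yes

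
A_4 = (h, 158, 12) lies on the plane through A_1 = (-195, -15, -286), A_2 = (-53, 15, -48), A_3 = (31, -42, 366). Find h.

185

The plane through A_1, A_2, A_3 has equation 25986x − 38796y − 10614z = -1449726.
Substituting A_4: (25986)h + (-6257136) = -1449726, so h = 185.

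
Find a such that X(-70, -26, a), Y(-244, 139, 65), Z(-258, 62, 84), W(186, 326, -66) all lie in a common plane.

62

Coplanarity ⇔ det[XY; XZ; XW] = 0.
Expanding, this is linear in a: (-30492)a + (1890504) = 0.
So a = 62.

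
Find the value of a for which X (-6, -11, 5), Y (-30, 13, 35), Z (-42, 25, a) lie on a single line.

50

Direction XY = (-24, 24, 30). From the x-coordinate of Z, the parameter along the line is τ = (-42 − (-6))/(-24) = 3/2.
Then a = 5 + 3/2·(30) = 50.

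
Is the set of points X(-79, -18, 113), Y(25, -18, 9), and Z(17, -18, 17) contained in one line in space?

Yes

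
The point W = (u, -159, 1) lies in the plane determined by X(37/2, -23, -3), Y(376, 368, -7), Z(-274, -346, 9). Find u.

-105

Coplanarity requires XY · (XZ × XW) = 0.
XY = (715/2, 391, -4), XZ = (-585/2, -323, 12); the triple product is linear in u with coefficient 3400 and constant term 357000.
Setting it to zero: u = -105.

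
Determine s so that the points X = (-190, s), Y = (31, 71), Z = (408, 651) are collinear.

-269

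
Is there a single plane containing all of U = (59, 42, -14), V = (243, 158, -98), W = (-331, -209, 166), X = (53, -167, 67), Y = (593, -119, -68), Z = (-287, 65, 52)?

Yes

The plane through U, V, W has normal n = UV × UW = (-204, -360, -944) and equation n·P = -13940.
Checking the remaining points: n·X = -13940, n·Y = -13940, n·Z = -13940.
All equal -13940, so all 6 points lie in one plane.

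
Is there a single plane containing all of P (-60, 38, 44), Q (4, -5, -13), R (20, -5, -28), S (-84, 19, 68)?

No

With P as base: PQ = (64, -43, -57), PR = (80, -43, -72), PS = (-24, -19, 24).
PR × PS = (-2400, -192, -2552).
PQ · (PR × PS) = 120.
Since 120 ≠ 0, the four points are not coplanar.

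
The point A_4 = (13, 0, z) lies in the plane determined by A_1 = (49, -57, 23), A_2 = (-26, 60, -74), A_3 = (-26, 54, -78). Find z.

A normal to the plane is n = A_1A_2 × A_1A_3 = (-1050, -300, 450).
A_4 lies in the plane iff n · A_1A_4 = 0.
This gives (450)z + (10350) = 0, so z = -23.

-23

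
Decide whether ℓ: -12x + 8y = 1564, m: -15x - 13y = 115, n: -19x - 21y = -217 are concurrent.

Yes

Intersecting ℓ and m: solving the 2×2 system gives (x, y) = (-77, 80).
Substitute into n: (-19)(-77) + (-21)(80) = -217.
This equals -217, so (-77, 80) lies on all three lines and they are concurrent.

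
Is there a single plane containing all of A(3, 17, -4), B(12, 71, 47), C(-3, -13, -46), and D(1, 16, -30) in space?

A normal to the plane through A, B, C is n = AB × AC = (-738, 72, 54).
The plane has equation n·P = -1206. For D: n·D = -1206.
Equal, so D lies in the plane and all four are coplanar.

Yes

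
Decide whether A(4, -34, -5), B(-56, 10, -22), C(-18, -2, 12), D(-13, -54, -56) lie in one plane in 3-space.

With A as base: AB = (-60, 44, -17), AC = (-22, 32, 17), AD = (-17, -20, -51).
AC × AD = (-1292, -1411, 984).
AB · (AC × AD) = -1292.
Since -1292 ≠ 0, the four points are not coplanar.

No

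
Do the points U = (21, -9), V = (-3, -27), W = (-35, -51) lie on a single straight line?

Yes

UV = (-24, -18), UW = (-56, -42).
det[UV; UW] = (-24)(-42) − (-18)(-56) = 0.
The determinant is zero, so the points are collinear.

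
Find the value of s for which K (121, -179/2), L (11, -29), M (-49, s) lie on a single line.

Collinearity: (M − K) must be parallel to (L − K) = (-110, 121/2).
Cross-multiplying the components: (s − (-179/2))·(-110) = (-170)·(121/2).
Solving gives s = 4.

4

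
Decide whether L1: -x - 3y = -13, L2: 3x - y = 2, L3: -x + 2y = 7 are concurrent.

Lines aᵢx + bᵢy = cᵢ with pairwise distinct directions are concurrent exactly when det[aᵢ bᵢ cᵢ] = 0.
Here the determinant is 15.
Nonzero, so no common point exists.

No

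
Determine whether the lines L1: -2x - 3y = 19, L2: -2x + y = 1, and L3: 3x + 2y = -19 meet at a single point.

No

Intersecting L1 and L2: solving the 2×2 system gives (x, y) = (-11/4, -9/2).
Substitute into L3: (3)(-11/4) + (2)(-9/2) = -69/4.
But L3 requires -19 ≠ -69/4, so the three lines have no common point.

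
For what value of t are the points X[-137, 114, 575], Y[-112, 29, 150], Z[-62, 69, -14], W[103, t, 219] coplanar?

438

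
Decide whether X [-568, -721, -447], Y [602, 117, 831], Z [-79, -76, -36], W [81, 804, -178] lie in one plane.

No

The four points are coplanar iff the 3×3 determinant with rows XY, XZ, XW is zero.
Rows: (1170, 838, 1278), (489, 645, 411), (649, 1525, 269).
Expanding along the first row: (1170)(-453270) − (838)(-135198) + (1278)(327120) = 1029384.
Nonzero ⇒ not coplanar.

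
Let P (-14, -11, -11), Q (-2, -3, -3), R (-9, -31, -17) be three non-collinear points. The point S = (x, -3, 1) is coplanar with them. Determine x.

Coplanarity requires PQ · (PR × PS) = 0.
PQ = (12, 8, 8), PR = (5, -20, -6); the triple product is linear in x with coefficient 112 and constant term -896.
Setting it to zero: x = 8.

8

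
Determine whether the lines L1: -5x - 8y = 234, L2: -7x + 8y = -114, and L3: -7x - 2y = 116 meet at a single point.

Yes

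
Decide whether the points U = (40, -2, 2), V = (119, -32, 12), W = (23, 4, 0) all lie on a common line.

UV = (79, -30, 10), UW = (-17, 6, -2).
Comparing components 3 and 1: (10)(-17) − (79)(-2) = -12 ≠ 0, so UV and UW are not parallel and the points are not collinear.

No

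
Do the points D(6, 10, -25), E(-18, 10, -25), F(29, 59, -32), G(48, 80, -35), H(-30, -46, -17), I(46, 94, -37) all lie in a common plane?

Yes

The plane through D, E, F has normal n = DE × DF = (0, -168, -1176) and equation n·P = 27720.
Checking the remaining points: n·G = 27720, n·H = 27720, n·I = 27720.
All equal 27720, so all 6 points lie in one plane.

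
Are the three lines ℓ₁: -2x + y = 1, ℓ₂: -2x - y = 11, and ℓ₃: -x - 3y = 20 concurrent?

No

The three lines meet at one point iff the augmented coefficient matrix [aᵢ bᵢ cᵢ] has rank < 3, i.e. its determinant vanishes.
Here the determinant is 8.
Nonzero, so no common point exists.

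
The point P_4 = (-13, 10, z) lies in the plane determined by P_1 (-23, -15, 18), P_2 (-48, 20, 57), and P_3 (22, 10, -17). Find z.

18

Coplanarity requires P_1P_2 · (P_1P_3 × P_1P_4) = 0.
P_1P_2 = (-25, 35, 39), P_1P_3 = (45, 25, -35); the triple product is linear in z with coefficient -2200 and constant term 39600.
Setting it to zero: z = 18.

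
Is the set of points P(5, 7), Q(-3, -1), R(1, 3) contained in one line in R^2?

PQ = (-8, -8), PR = (-4, -4).
det[PQ; PR] = (-8)(-4) − (-8)(-4) = 0.
The determinant is zero, so the points are collinear.

Yes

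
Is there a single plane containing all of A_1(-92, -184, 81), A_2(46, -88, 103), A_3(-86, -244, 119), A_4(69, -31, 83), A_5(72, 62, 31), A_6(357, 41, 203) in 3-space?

Yes

The plane through A_1, A_2, A_3 has normal n = A_1A_2 × A_1A_3 = (4968, -5112, -8856) and equation n·P = -233784.
Checking the remaining points: n·A_4 = -233784, n·A_5 = -233784, n·A_6 = -233784.
All equal -233784, so all 6 points lie in one plane.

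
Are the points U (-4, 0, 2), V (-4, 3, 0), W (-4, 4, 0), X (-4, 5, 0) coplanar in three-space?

Yes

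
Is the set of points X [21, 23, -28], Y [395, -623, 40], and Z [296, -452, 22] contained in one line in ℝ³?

XY = (374, -646, 68), XZ = (275, -475, 50).
Each component of XZ is 25/34 times the corresponding component of XY, so XZ = 25/34·XY and the points are collinear.

Yes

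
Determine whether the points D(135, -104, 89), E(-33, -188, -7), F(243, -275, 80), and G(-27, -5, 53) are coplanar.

The four points are coplanar iff the 3×3 determinant with rows DE, DF, DG is zero.
Rows: (-168, -84, -96), (108, -171, -9), (-162, 99, -36).
Expanding along the first row: (-168)(7047) − (-84)(-5346) + (-96)(-17010) = 0.
Zero determinant ⇒ coplanar.

Yes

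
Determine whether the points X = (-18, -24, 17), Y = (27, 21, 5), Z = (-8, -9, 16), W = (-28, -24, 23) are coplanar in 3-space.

Yes

The four points are coplanar iff the 3×3 determinant with rows XY, XZ, XW is zero.
Rows: (45, 45, -12), (10, 15, -1), (-10, 0, 6).
Expanding along the first row: (45)(90) − (45)(50) + (-12)(150) = 0.
Zero determinant ⇒ coplanar.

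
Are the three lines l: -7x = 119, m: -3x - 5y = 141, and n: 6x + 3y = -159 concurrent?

No

Intersecting l and m: solving the 2×2 system gives (x, y) = (-17, -18).
Substitute into n: (6)(-17) + (3)(-18) = -156.
But n requires -159 ≠ -156, so the three lines have no common point.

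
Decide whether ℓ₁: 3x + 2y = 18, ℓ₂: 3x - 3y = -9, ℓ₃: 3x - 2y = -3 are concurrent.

Lines aᵢx + bᵢy = cᵢ with pairwise distinct directions are concurrent exactly when det[aᵢ bᵢ cᵢ] = 0.
Here the determinant is -9.
Nonzero, so no common point exists.

No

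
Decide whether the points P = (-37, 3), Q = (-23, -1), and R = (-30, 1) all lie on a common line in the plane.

PQ = (14, -4), PR = (7, -2).
Checking proportionality: PR = 1/2·PQ, so the vectors are parallel and the points are collinear.

Yes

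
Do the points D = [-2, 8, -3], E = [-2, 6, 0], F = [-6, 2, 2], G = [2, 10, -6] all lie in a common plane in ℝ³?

No

The four points are coplanar iff the 3×3 determinant with rows DE, DF, DG is zero.
Rows: (0, -2, 3), (-4, -6, 5), (4, 2, -3).
Expanding along the first row: (0)(8) − (-2)(-8) + (3)(16) = 32.
Nonzero ⇒ not coplanar.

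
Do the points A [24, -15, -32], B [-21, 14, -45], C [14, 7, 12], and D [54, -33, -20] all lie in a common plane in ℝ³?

The four points are coplanar iff the 3×3 determinant with rows AB, AC, AD is zero.
Rows: (-45, 29, -13), (-10, 22, 44), (30, -18, 12).
Expanding along the first row: (-45)(1056) − (29)(-1440) + (-13)(-480) = 480.
Nonzero ⇒ not coplanar.

No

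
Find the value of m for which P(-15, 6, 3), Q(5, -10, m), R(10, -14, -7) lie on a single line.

Direction PR = (25, -20, -10). From the x-coordinate of Q, the parameter along the line is τ = (5 − (-15))/25 = 4/5.
Then m = 3 + 4/5·(-10) = -5.

-5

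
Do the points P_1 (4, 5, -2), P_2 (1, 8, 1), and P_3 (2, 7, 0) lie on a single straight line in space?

Yes

P_1P_2 = (-3, 3, 3), P_1P_3 = (-2, 2, 2).
P_1P_2 × P_1P_3 = (0, 0, 0).
The cross product vanishes, so the three points are collinear.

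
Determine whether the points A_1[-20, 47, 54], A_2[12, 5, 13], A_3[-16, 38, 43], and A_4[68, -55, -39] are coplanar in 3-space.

No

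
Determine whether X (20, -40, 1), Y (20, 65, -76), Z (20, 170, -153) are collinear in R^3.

Yes

XY = (0, 105, -77), XZ = (0, 210, -154).
Each component of XZ is 2 times the corresponding component of XY, so XZ = 2·XY and the points are collinear.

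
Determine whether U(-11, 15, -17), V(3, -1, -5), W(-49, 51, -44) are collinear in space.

UV = (14, -16, 12), UW = (-38, 36, -27).
Comparing components 3 and 1: (12)(-38) − (14)(-27) = -78 ≠ 0, so UV and UW are not parallel and the points are not collinear.

No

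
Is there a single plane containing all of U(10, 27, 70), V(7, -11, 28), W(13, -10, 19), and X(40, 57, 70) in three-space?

No

A normal to the plane through U, V, W is n = UV × UW = (384, -279, 225).
The plane has equation n·P = 12057. For X: n·X = 15207.
15207 ≠ 12057, so X is off the plane.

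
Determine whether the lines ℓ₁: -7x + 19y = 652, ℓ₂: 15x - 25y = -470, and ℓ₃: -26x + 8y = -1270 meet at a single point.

Yes

Lines aᵢx + bᵢy = cᵢ with pairwise distinct directions are concurrent exactly when det[aᵢ bᵢ cᵢ] = 0.
Here the determinant is 0.
It vanishes, so the lines are concurrent at (67, 59).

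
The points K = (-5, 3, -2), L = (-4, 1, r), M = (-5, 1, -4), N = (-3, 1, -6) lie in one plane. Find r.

-5

The points are coplanar iff KL · (KM × KN) = 0.
Expanding, this is linear in r: (4)r + (20) = 0.
So r = -5.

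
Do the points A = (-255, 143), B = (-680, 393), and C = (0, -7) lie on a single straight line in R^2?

AB = (-425, 250), AC = (255, -150).
det[AB; AC] = (-425)(-150) − (250)(255) = 0.
The determinant is zero, so the points are collinear.

Yes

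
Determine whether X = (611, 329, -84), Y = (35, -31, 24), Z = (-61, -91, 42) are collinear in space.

XY = (-576, -360, 108), XZ = (-672, -420, 126).
XY × XZ = (0, 0, 0).
The cross product vanishes, so the three points are collinear.

Yes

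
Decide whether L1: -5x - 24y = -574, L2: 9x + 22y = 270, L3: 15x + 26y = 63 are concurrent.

Intersecting L1 and L2: solving the 2×2 system gives (x, y) = (-58, 36).
Substitute into L3: (15)(-58) + (26)(36) = 66.
But L3 requires 63 ≠ 66, so the three lines have no common point.

No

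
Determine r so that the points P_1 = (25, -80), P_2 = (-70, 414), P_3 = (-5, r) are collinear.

Collinearity: (P_3 − P_1) must be parallel to (P_2 − P_1) = (-95, 494).
Cross-multiplying the components: (r − (-80))·(-95) = (-30)·(494).
Solving gives r = 76.

76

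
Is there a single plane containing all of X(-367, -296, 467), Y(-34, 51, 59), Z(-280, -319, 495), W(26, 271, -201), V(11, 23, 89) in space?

No

The plane through X, Y, Z has normal n = XY × XZ = (332, -44820, -37848) and equation n·P = -4530140.
Checking the remaining points: n·W = -4530140, n·V = -4395680.
Since n·V = -4395680 ≠ -4530140, V is off the plane and the points are not all coplanar.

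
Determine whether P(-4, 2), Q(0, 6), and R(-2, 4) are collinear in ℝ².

PQ = (4, 4), PR = (2, 2).
Checking proportionality: PR = 1/2·PQ, so the vectors are parallel and the points are collinear.

Yes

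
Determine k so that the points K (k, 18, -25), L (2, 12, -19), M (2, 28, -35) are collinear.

Collinearity requires KL × KM = 0; each component is linear in k.
The y-component gives (-16)k + (32) = 0, so k = 2.
The remaining components then also vanish.

2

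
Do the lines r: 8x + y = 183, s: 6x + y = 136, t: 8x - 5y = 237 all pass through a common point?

No

Intersecting r and s: solving the 2×2 system gives (x, y) = (47/2, -5).
Substitute into t: (8)(47/2) + (-5)(-5) = 213.
But t requires 237 ≠ 213, so the three lines have no common point.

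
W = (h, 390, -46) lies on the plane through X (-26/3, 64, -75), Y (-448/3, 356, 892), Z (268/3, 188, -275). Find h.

317/3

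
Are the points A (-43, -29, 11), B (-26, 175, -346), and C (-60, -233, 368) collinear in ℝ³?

Yes

AB = (17, 204, -357), AC = (-17, -204, 357).
Each component of AC is -1 times the corresponding component of AB, so AC = -1·AB and the points are collinear.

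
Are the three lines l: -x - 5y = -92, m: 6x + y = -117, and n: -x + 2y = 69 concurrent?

Intersecting l and m: solving the 2×2 system gives (x, y) = (-677/29, 669/29).
Substitute into n: (-1)(-677/29) + (2)(669/29) = 2015/29.
But n requires 69 ≠ 2015/29, so the three lines have no common point.

No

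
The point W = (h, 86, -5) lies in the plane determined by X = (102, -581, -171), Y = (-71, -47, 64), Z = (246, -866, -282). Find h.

-571

Coplanarity requires XY · (XZ × XW) = 0.
XY = (-173, 534, 235), XZ = (144, -285, -111); the triple product is linear in h with coefficient 7701 and constant term 4397271.
Setting it to zero: h = -571.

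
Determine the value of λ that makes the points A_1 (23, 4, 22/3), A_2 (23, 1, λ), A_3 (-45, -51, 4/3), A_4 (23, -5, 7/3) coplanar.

The points are coplanar iff A_1A_2 · (A_1A_3 × A_1A_4) = 0.
Expanding, this is linear in λ: (612)λ + (-3468) = 0.
So λ = 17/3.

17/3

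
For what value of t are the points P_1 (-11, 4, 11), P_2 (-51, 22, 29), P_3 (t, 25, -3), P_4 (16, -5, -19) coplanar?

-46

Normal to plane P_1P_2P_4: n = (-378, -714, -126); plane equation n·P = -84.
Requiring n·P_3 = -84: (-378)t + (-17472) = -84.
So t = -46.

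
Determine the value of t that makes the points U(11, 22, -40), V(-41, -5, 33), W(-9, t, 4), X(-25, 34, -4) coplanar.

Normal to plane UVX: n = (-1848, -756, -1596); plane equation n·P = 26880.
Requiring n·W = 26880: (-756)t + (10248) = 26880.
So t = -22.

-22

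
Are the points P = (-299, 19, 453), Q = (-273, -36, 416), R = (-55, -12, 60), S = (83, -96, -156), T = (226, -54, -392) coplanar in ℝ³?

Yes

The plane through P, Q, R has normal n = PQ × PR = (20468, 1190, 12614) and equation n·X = -383180.
Checking the remaining points: n·S = -383180, n·T = -383180.
All equal -383180, so all 5 points lie in one plane.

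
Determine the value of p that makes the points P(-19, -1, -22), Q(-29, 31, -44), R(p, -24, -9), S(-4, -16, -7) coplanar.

The points are coplanar iff PQ · (PR × PS) = 0.
Expanding, this is linear in p: (-150)p + (-2700) = 0.
So p = -18.

-18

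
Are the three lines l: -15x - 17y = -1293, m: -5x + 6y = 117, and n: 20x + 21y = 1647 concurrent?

No

Intersecting l and m: solving the 2×2 system gives (x, y) = (5769/175, 1644/35).
Substitute into n: (20)(5769/175) + (21)(1644/35) = 11520/7.
But n requires 1647 ≠ 11520/7, so the three lines have no common point.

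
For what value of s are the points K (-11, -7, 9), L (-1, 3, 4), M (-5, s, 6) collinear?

-1

Direction KL = (10, 10, -5). From the x-coordinate of M, the parameter along the line is τ = (-5 − (-11))/10 = 3/5.
Then s = (-7) + 3/5·(10) = -1.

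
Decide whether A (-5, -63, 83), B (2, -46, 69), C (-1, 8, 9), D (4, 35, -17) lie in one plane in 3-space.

Yes

With A as base: AB = (7, 17, -14), AC = (4, 71, -74), AD = (9, 98, -100).
AC × AD = (152, -266, -247).
AB · (AC × AD) = 0.
The scalar triple product vanishes, so the four points are coplanar.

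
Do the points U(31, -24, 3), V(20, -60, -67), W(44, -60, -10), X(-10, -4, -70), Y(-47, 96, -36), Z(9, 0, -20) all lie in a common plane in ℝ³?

Yes

The plane through U, V, W has normal n = UV × UW = (-2052, -1053, 864) and equation n·P = -35748.
Checking the remaining points: n·X = -35748, n·Y = -35748, n·Z = -35748.
All equal -35748, so all 6 points lie in one plane.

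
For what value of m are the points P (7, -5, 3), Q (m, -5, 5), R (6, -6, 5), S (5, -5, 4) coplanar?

Normal to plane PRS: n = (-1, -3, -2); plane equation n·X = 2.
Requiring n·Q = 2: (-1)m + (5) = 2.
So m = 3.

3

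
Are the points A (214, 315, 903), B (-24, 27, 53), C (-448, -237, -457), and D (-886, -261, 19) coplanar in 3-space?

Yes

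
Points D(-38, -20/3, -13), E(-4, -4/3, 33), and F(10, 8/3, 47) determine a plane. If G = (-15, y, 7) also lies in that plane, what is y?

1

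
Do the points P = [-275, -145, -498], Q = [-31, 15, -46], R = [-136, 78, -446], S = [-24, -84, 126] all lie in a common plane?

A normal to the plane through P, Q, R is n = PQ × PR = (-92476, 50140, 32172).
The plane has equation n·X = 2138944. For S: n·S = 2061336.
2061336 ≠ 2138944, so S is off the plane.

No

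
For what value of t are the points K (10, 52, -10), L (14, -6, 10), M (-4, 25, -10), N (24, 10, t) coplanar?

Normal to plane KLM: n = (540, -280, -920); plane equation n·P = 40.
Requiring n·N = 40: (-920)t + (10160) = 40.
So t = 11.

11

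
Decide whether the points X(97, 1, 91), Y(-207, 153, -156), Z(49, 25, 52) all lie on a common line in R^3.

Yes

XY = (-304, 152, -247), XZ = (-48, 24, -39).
XY × XZ = (0, 0, 0).
The cross product vanishes, so the three points are collinear.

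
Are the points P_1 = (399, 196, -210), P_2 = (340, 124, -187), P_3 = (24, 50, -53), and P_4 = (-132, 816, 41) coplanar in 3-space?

A normal to the plane through P_1, P_2, P_3 is n = P_1P_2 × P_1P_3 = (-7946, 638, -18386).
The plane has equation n·P = 815654. For P_4: n·P_4 = 815654.
Equal, so P_4 lies in the plane and all four are coplanar.

Yes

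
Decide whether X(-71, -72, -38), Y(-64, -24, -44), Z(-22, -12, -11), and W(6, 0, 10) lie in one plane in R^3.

The four points are coplanar iff the 3×3 determinant with rows XY, XZ, XW is zero.
Rows: (7, 48, -6), (49, 60, 27), (77, 72, 48).
Expanding along the first row: (7)(936) − (48)(273) + (-6)(-1092) = 0.
Zero determinant ⇒ coplanar.

Yes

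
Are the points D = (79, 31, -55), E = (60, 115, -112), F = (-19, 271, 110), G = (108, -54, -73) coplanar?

No

The four points are coplanar iff the 3×3 determinant with rows DE, DF, DG is zero.
Rows: (-19, 84, -57), (-98, 240, 165), (29, -85, -18).
Expanding along the first row: (-19)(9705) − (84)(-3021) + (-57)(1370) = -8721.
Nonzero ⇒ not coplanar.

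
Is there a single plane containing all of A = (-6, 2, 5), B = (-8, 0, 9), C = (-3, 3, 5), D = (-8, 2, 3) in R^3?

The four points are coplanar iff the 3×3 determinant with rows AB, AC, AD is zero.
Rows: (-2, -2, 4), (3, 1, 0), (-2, 0, -2).
Expanding along the first row: (-2)(-2) − (-2)(-6) + (4)(2) = 0.
Zero determinant ⇒ coplanar.

Yes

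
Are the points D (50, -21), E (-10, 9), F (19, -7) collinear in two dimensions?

DE = (-60, 30), DF = (-31, 14).
det[DE; DF] = (-60)(14) − (30)(-31) = 90.
The determinant is nonzero, so they are not collinear.

No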